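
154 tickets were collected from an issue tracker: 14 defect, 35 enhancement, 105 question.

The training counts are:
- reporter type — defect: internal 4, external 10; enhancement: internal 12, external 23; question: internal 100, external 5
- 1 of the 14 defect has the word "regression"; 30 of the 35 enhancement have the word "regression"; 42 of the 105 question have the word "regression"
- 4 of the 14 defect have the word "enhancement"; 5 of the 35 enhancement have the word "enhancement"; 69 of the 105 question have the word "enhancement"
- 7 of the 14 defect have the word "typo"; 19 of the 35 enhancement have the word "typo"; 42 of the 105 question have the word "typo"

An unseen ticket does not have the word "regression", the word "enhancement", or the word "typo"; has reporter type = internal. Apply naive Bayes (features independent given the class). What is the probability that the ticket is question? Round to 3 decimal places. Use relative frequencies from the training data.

0.861

defect: (14/154) × (4/14) × (13/14) × (10/14) × (7/14) ≈ 0.00861384
enhancement: (35/154) × (12/35) × (5/35) × (30/35) × (16/35) ≈ 0.00436182
question: (105/154) × (100/105) × (63/105) × (36/105) × (63/105) ≈ 0.0801484
P(question | x) = 0.0801484 / 0.09312406 ≈ 0.861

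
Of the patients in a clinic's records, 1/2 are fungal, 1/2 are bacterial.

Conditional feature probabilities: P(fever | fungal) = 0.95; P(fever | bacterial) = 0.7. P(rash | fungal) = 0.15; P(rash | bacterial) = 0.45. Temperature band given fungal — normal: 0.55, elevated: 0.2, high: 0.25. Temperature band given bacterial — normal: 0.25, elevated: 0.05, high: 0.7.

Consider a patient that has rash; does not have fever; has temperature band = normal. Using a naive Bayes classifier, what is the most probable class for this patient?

fungal: 0.5 × (1−0.95) × 0.15 × 0.55 = 0.0020625
bacterial: 0.5 × (1−0.7) × 0.45 × 0.25 = 0.016875
Highest score → bacterial.

bacterial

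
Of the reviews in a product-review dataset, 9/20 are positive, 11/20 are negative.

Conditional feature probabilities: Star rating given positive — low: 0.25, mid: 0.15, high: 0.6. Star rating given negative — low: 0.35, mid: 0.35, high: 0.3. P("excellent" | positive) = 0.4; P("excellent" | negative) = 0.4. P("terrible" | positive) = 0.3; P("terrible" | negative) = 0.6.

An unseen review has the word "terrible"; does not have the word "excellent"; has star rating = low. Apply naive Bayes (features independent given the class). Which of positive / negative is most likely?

negative

positive: 0.45 × 0.25 × (1−0.4) × 0.3 = 0.02025
negative: 0.55 × 0.35 × (1−0.4) × 0.6 = 0.0693
Highest score → negative.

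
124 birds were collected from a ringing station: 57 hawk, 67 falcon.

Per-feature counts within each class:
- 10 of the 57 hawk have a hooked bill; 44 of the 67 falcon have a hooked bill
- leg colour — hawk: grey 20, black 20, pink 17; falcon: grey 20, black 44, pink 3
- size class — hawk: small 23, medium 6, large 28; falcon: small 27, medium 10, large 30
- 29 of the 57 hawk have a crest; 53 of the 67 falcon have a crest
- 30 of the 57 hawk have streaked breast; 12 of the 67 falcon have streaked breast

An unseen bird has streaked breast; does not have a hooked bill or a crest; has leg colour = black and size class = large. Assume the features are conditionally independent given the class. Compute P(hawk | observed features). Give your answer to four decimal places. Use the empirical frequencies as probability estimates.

hawk: (57/124) × (47/57) × (20/57) × (28/57) × (28/57) × (30/57) ≈ 0.0168906
falcon: (67/124) × (23/67) × (44/67) × (30/67) × (14/67) × (12/67) ≈ 0.00204122
P(hawk | x) = 0.0168906 / 0.01893182 ≈ 0.8922

0.8922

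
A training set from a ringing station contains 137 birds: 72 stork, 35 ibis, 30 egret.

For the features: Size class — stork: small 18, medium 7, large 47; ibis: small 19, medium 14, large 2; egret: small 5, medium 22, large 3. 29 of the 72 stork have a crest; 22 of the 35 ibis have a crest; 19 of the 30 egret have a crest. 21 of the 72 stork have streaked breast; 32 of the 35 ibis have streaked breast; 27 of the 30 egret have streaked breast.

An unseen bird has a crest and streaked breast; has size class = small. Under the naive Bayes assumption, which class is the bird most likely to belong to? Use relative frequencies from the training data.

stork: (72/137) × (18/72) × (29/72) × (21/72) ≈ 0.0154349
ibis: (35/137) × (19/35) × (22/35) × (32/35) ≈ 0.0797021
egret: (30/137) × (5/30) × (19/30) × (27/30) ≈ 0.0208029
Highest score → ibis.

ibis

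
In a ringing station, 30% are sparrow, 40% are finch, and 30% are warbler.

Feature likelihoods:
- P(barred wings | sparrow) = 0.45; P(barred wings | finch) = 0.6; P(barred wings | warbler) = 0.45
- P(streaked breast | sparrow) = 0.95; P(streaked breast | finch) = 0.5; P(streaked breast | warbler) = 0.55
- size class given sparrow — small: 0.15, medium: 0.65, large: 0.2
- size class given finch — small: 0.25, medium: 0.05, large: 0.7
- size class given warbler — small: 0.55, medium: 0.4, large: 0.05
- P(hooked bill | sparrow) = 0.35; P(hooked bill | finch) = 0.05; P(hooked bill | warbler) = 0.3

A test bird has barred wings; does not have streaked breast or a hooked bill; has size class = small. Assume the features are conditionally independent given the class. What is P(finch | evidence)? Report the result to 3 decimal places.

0.542

sparrow: 0.3 × 0.45 × (1−0.95) × 0.15 × (1−0.35) = 0.000658125
finch: 0.4 × 0.6 × (1−0.5) × 0.25 × (1−0.05) = 0.0285
warbler: 0.3 × 0.45 × (1−0.55) × 0.55 × (1−0.3) = 0.02338875
P(finch | x) = 0.0285 / 0.052546875 ≈ 0.542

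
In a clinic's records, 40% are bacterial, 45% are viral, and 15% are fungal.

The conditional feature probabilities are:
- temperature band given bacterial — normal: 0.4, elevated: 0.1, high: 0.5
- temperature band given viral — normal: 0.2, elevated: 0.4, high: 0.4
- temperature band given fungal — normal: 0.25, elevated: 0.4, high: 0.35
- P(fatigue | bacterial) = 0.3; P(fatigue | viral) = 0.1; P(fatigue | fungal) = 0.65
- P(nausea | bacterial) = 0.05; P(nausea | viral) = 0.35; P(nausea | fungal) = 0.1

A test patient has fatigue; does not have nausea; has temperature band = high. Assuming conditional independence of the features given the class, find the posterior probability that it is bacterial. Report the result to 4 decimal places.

bacterial: 0.4 × 0.5 × 0.3 × (1−0.05) = 0.057
viral: 0.45 × 0.4 × 0.1 × (1−0.35) = 0.0117
fungal: 0.15 × 0.35 × 0.65 × (1−0.1) = 0.0307125
P(bacterial | x) = 0.057 / 0.0994125 ≈ 0.5734

0.5734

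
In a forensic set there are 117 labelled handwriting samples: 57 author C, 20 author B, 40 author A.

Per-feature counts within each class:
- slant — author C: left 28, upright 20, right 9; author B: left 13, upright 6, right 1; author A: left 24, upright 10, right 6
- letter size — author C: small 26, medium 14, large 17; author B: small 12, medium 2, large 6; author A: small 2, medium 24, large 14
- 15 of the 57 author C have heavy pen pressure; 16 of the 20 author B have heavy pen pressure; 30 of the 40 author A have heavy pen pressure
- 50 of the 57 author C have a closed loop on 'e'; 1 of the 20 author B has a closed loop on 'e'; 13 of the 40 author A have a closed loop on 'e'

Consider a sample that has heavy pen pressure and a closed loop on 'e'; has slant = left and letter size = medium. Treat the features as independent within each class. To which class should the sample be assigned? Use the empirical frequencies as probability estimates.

author A

author C: (57/117) × (28/57) × (14/57) × (15/57) × (50/57) ≈ 0.0135687
author B: (20/117) × (13/20) × (2/20) × (16/20) × (1/20) ≈ 0.000444444
author A: (40/117) × (24/40) × (24/40) × (30/40) × (13/40) = 0.03
Highest score → author A.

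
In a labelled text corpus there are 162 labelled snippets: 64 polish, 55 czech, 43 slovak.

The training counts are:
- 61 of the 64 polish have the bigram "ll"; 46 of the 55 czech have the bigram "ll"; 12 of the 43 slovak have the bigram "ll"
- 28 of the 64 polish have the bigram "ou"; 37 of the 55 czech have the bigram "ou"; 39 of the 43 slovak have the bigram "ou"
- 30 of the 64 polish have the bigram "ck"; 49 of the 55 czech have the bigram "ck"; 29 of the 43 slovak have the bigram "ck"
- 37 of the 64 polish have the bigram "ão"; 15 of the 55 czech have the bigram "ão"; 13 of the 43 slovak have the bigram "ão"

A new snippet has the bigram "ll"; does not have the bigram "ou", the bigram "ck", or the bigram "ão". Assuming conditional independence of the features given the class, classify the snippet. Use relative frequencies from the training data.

polish

polish: (64/162) × (61/64) × (36/64) × (34/64) × (27/64) = 0.0474700927734375
czech: (55/162) × (46/55) × (18/55) × (6/55) × (40/55) ≈ 0.0073729
slovak: (43/162) × (12/43) × (4/43) × (14/43) × (30/43) ≈ 0.0015652
Highest score → polish.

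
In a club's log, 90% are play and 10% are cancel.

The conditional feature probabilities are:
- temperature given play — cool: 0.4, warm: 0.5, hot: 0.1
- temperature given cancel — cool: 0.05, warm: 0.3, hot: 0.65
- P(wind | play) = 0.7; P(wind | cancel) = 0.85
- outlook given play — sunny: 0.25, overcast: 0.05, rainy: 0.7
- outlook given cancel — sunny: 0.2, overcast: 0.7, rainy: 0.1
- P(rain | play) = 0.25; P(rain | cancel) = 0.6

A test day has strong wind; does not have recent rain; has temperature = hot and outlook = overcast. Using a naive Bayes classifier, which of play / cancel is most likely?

play: 0.9 × 0.1 × 0.7 × 0.05 × (1−0.25) = 0.0023625
cancel: 0.1 × 0.65 × 0.85 × 0.7 × (1−0.6) = 0.01547
Highest score → cancel.

cancel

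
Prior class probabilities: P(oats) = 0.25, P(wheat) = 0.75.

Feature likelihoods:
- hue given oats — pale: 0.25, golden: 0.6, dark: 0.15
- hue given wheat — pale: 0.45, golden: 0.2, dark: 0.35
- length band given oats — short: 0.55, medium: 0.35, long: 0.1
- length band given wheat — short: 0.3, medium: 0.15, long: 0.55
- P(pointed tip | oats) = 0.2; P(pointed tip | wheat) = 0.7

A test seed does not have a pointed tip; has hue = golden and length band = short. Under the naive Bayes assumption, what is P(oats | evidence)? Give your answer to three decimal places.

oats: 0.25 × 0.6 × 0.55 × (1−0.2) = 0.066
wheat: 0.75 × 0.2 × 0.3 × (1−0.7) = 0.0135
P(oats | x) = 0.066 / 0.0795 ≈ 0.830

0.830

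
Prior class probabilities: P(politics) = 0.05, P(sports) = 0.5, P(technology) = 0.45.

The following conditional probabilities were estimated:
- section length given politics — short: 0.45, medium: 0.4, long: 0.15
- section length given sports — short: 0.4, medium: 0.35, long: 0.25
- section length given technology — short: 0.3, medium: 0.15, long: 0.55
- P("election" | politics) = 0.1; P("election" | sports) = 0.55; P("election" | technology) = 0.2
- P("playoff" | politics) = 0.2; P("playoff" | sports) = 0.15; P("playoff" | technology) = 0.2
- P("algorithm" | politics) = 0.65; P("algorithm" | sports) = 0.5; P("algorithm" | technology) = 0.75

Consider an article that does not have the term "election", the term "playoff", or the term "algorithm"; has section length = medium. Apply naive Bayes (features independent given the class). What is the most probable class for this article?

sports

politics: 0.05 × 0.4 × (1−0.1) × (1−0.2) × (1−0.65) = 0.00504
sports: 0.5 × 0.35 × (1−0.55) × (1−0.15) × (1−0.5) = 0.03346875
technology: 0.45 × 0.15 × (1−0.2) × (1−0.2) × (1−0.75) = 0.0108
Highest score → sports.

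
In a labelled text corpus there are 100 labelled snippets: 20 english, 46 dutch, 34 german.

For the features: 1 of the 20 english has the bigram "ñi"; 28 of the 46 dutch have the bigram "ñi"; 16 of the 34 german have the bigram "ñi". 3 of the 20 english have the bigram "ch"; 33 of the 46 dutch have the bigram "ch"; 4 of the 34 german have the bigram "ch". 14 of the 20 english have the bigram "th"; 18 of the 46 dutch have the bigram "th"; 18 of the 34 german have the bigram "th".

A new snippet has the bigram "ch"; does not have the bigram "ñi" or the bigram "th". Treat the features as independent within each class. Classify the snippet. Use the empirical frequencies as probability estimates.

english: (20/100) × (19/20) × (3/20) × (6/20) = 0.00855
dutch: (46/100) × (18/46) × (33/46) × (28/46) ≈ 0.0786011
german: (34/100) × (18/34) × (4/34) × (16/34) ≈ 0.0099654
Highest score → dutch.

dutch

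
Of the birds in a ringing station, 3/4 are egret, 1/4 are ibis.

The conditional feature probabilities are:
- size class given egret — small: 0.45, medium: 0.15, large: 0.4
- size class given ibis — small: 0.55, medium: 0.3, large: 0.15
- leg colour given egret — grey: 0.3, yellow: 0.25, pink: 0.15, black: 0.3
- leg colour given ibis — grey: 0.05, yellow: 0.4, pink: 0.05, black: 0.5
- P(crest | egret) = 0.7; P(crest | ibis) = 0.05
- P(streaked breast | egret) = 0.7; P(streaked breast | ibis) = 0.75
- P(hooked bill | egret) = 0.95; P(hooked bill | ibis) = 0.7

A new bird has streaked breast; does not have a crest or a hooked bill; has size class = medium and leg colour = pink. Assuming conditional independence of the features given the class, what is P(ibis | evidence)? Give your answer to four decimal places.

0.8190

egret: 0.75 × 0.15 × 0.15 × (1−0.7) × 0.7 × (1−0.95) = 0.0001771875
ibis: 0.25 × 0.3 × 0.05 × (1−0.05) × 0.75 × (1−0.7) = 0.0008015625
P(ibis | x) = 0.0008015625 / 0.00097875 ≈ 0.8190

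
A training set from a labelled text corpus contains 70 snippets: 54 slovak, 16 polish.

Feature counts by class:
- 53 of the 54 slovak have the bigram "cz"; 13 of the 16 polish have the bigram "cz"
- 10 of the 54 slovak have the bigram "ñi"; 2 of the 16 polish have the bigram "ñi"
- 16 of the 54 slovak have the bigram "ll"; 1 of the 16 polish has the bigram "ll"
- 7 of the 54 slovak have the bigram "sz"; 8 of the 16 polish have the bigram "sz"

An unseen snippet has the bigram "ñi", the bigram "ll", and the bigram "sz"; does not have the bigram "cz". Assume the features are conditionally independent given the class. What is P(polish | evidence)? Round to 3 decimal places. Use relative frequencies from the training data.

0.622

slovak: (54/70) × (1/54) × (10/54) × (16/54) × (7/54) ≈ 0.000101611
polish: (16/70) × (3/16) × (2/16) × (1/16) × (8/16) ≈ 0.000167411
P(polish | x) = 0.000167411 / 0.000269022 ≈ 0.622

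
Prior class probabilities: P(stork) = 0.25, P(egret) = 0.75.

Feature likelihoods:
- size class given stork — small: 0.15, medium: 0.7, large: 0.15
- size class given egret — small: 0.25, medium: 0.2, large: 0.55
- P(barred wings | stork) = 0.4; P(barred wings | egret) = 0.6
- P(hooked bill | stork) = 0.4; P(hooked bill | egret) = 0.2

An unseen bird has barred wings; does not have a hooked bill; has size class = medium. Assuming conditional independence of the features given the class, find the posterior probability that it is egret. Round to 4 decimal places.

stork: 0.25 × 0.7 × 0.4 × (1−0.4) = 0.042
egret: 0.75 × 0.2 × 0.6 × (1−0.2) = 0.072
P(egret | x) = 0.072 / 0.114 ≈ 0.6316

0.6316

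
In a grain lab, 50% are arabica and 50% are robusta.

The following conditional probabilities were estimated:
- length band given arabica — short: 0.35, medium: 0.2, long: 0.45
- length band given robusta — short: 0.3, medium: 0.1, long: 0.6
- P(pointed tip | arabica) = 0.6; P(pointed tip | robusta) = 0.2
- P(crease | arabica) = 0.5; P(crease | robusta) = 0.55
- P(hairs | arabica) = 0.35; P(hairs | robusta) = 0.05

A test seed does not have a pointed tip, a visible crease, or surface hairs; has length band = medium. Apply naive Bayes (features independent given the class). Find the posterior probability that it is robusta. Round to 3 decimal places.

arabica: 0.5 × 0.2 × (1−0.6) × (1−0.5) × (1−0.35) = 0.013
robusta: 0.5 × 0.1 × (1−0.2) × (1−0.55) × (1−0.05) = 0.0171
P(robusta | x) = 0.0171 / 0.0301 ≈ 0.568

0.568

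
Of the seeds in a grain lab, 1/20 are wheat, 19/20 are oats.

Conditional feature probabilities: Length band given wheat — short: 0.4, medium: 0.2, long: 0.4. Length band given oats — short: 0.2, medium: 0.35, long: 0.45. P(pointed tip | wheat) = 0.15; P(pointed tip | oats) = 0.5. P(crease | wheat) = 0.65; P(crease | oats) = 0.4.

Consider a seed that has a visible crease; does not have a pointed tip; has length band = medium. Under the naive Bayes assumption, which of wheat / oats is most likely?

oats

wheat: 0.05 × 0.2 × (1−0.15) × 0.65 = 0.005525
oats: 0.95 × 0.35 × (1−0.5) × 0.4 = 0.0665
Highest score → oats.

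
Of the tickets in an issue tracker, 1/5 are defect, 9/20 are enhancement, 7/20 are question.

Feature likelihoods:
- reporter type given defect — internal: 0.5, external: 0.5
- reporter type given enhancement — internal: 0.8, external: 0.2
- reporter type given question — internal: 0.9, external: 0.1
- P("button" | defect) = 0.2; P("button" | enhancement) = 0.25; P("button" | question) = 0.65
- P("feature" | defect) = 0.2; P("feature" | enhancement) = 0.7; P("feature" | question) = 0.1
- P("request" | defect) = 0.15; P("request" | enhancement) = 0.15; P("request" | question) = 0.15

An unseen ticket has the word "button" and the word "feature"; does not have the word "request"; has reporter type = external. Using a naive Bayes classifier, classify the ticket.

enhancement

defect: 0.2 × 0.5 × 0.2 × 0.2 × (1−0.15) = 0.0034
enhancement: 0.45 × 0.2 × 0.25 × 0.7 × (1−0.15) = 0.0133875
question: 0.35 × 0.1 × 0.65 × 0.1 × (1−0.15) = 0.00193375
Highest score → enhancement.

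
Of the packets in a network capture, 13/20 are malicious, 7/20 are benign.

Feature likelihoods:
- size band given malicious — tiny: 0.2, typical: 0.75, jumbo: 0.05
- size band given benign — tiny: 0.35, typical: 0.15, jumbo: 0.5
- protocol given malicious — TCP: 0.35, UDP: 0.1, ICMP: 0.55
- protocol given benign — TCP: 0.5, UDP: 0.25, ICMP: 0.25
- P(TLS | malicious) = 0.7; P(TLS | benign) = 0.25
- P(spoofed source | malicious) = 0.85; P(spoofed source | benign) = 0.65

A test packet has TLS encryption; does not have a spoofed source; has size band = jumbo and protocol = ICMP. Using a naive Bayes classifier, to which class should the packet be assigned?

benign

malicious: 0.65 × 0.05 × 0.55 × 0.7 × (1−0.85) = 0.001876875
benign: 0.35 × 0.5 × 0.25 × 0.25 × (1−0.65) = 0.003828125
Highest score → benign.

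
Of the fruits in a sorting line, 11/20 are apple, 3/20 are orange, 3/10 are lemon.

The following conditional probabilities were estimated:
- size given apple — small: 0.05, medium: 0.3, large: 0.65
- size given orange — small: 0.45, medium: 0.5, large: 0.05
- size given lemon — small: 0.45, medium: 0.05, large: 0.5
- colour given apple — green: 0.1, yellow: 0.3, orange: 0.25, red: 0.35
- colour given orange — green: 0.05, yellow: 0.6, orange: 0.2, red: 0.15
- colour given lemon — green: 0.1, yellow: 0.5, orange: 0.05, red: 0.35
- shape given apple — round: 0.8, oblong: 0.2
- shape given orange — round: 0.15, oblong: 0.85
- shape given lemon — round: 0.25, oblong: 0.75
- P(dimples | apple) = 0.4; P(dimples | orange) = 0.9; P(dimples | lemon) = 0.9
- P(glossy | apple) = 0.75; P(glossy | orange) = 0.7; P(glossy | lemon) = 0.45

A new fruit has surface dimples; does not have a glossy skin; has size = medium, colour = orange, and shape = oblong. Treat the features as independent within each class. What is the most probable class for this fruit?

apple: 0.55 × 0.3 × 0.25 × 0.2 × 0.4 × (1−0.75) = 0.000825
orange: 0.15 × 0.5 × 0.2 × 0.85 × 0.9 × (1−0.7) = 0.0034425
lemon: 0.3 × 0.05 × 0.05 × 0.75 × 0.9 × (1−0.45) = 0.0002784375
Highest score → orange.

orange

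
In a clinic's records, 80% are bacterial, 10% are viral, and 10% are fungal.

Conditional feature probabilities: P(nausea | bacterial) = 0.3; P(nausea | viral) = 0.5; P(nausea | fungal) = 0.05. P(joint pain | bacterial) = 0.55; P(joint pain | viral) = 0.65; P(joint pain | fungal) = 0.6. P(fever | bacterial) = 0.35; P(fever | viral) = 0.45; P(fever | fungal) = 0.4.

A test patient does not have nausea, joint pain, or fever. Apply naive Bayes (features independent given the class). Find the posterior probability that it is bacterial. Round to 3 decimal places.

bacterial: 0.8 × (1−0.3) × (1−0.55) × (1−0.35) = 0.1638
viral: 0.1 × (1−0.5) × (1−0.65) × (1−0.45) = 0.009625
fungal: 0.1 × (1−0.05) × (1−0.6) × (1−0.4) = 0.0228
P(bacterial | x) = 0.1638 / 0.196225 ≈ 0.835

0.835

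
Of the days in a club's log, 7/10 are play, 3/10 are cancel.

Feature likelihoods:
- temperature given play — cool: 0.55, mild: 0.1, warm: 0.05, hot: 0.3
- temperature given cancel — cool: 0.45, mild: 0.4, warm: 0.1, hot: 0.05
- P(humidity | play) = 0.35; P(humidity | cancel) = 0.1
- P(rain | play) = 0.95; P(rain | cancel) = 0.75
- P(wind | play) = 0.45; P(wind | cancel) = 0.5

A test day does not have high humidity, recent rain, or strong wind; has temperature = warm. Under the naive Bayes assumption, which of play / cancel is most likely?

play: 0.7 × 0.05 × (1−0.35) × (1−0.95) × (1−0.45) = 0.000625625
cancel: 0.3 × 0.1 × (1−0.1) × (1−0.75) × (1−0.5) = 0.003375
Highest score → cancel.

cancel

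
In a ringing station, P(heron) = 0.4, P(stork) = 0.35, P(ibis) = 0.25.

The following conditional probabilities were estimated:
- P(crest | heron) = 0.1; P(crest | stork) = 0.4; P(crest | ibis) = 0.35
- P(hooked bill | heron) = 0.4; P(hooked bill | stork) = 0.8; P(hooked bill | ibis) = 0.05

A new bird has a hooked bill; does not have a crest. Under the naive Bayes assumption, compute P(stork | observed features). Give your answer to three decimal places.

heron: 0.4 × (1−0.1) × 0.4 = 0.144
stork: 0.35 × (1−0.4) × 0.8 = 0.168
ibis: 0.25 × (1−0.35) × 0.05 = 0.008125
P(stork | x) = 0.168 / 0.320125 ≈ 0.525

0.525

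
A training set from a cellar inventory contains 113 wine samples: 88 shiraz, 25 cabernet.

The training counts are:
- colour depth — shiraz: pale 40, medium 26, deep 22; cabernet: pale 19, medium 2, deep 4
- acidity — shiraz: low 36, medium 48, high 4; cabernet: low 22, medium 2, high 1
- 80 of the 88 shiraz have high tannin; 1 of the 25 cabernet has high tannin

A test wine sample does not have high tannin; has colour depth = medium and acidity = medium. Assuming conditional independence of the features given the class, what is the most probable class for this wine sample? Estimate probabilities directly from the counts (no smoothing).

shiraz

shiraz: (88/113) × (26/88) × (48/88) × (8/88) ≈ 0.0114093
cabernet: (25/113) × (2/25) × (2/25) × (24/25) ≈ 0.00135929
Highest score → shiraz.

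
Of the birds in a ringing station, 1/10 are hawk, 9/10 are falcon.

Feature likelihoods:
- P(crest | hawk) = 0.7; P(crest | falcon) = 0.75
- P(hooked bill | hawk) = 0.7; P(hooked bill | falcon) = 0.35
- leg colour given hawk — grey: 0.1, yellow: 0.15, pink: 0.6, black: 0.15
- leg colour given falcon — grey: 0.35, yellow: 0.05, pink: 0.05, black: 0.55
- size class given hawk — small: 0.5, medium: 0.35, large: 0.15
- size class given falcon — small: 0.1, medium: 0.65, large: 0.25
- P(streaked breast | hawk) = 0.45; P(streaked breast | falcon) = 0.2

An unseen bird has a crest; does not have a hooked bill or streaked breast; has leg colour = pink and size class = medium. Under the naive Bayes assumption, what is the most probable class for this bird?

hawk: 0.1 × 0.7 × (1−0.7) × 0.6 × 0.35 × (1−0.45) = 0.0024255
falcon: 0.9 × 0.75 × (1−0.35) × 0.05 × 0.65 × (1−0.2) = 0.0114075
Highest score → falcon.

falcon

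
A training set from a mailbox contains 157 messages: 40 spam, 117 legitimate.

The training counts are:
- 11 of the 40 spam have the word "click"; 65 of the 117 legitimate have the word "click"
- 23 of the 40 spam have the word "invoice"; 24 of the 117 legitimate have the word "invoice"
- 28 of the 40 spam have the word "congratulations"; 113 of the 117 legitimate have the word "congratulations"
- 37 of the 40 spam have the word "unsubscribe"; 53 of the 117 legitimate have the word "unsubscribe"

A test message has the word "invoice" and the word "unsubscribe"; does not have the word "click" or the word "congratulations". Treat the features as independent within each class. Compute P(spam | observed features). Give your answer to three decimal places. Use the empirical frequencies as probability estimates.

spam: (40/157) × (29/40) × (23/40) × (12/40) × (37/40) ≈ 0.0294733
legitimate: (117/157) × (52/117) × (24/117) × (4/117) × (53/117) ≈ 0.00105219
P(spam | x) = 0.0294733 / 0.03052549 ≈ 0.966

0.966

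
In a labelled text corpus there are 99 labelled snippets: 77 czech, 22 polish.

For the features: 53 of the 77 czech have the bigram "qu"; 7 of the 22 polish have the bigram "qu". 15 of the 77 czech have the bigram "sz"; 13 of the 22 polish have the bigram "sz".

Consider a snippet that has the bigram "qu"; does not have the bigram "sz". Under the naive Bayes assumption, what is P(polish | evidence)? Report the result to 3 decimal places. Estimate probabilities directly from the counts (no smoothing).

czech: (77/99) × (53/77) × (62/77) ≈ 0.431064
polish: (22/99) × (7/22) × (9/22) ≈ 0.0289256
P(polish | x) = 0.0289256 / 0.4599896 ≈ 0.063

0.063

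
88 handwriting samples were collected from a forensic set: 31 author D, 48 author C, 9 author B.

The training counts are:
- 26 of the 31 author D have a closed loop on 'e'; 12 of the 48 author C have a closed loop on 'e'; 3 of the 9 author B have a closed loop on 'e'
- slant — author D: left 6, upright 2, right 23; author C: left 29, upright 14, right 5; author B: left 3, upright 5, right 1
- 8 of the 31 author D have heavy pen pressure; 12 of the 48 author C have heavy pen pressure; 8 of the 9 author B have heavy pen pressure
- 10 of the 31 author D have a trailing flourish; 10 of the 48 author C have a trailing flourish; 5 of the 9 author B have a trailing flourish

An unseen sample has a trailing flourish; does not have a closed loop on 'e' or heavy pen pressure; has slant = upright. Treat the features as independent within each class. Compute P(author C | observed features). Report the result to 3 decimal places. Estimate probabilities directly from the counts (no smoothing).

0.853

author D: (31/88) × (5/31) × (2/31) × (23/31) × (10/31) ≈ 0.000877324
author C: (48/88) × (36/48) × (14/48) × (36/48) × (10/48) ≈ 0.0186435
author B: (9/88) × (6/9) × (5/9) × (1/9) × (5/9) ≈ 0.0023382
P(author C | x) = 0.0186435 / 0.021859024 ≈ 0.853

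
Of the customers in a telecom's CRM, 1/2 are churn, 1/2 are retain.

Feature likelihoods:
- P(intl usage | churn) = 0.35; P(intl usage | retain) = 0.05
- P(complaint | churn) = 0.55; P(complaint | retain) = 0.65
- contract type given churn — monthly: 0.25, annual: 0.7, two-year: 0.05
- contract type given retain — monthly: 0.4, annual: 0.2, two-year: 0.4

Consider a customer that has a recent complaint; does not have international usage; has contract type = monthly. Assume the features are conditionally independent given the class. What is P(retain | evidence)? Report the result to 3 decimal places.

0.734

churn: 0.5 × (1−0.35) × 0.55 × 0.25 = 0.0446875
retain: 0.5 × (1−0.05) × 0.65 × 0.4 = 0.1235
P(retain | x) = 0.1235 / 0.1681875 ≈ 0.734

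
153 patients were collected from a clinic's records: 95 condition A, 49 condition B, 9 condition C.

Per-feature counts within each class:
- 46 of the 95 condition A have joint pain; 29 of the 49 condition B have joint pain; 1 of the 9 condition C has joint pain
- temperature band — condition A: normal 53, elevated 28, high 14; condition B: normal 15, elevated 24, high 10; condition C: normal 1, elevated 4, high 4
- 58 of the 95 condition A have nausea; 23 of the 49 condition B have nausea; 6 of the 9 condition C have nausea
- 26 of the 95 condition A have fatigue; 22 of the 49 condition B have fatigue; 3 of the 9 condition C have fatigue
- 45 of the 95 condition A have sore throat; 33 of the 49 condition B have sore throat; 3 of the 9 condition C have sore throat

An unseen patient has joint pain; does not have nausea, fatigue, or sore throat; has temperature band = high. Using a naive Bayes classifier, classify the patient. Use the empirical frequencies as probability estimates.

condition A: (95/153) × (46/95) × (14/95) × (37/95) × (69/95) × (50/95) ≈ 0.00659661
condition B: (49/153) × (29/49) × (10/49) × (26/49) × (27/49) × (16/49) ≈ 0.003693
condition C: (9/153) × (1/9) × (4/9) × (3/9) × (6/9) × (6/9) ≈ 0.00043035
Highest score → condition A.

condition A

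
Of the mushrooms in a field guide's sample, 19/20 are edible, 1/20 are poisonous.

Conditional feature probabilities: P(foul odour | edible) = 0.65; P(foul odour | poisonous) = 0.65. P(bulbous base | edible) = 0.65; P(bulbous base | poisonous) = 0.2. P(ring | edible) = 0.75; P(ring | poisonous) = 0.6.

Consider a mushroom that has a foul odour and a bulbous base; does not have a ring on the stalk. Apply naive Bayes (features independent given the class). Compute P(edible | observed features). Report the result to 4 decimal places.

edible: 0.95 × 0.65 × 0.65 × (1−0.75) = 0.10034375
poisonous: 0.05 × 0.65 × 0.2 × (1−0.6) = 0.0026
P(edible | x) = 0.10034375 / 0.10294375 ≈ 0.9747

0.9747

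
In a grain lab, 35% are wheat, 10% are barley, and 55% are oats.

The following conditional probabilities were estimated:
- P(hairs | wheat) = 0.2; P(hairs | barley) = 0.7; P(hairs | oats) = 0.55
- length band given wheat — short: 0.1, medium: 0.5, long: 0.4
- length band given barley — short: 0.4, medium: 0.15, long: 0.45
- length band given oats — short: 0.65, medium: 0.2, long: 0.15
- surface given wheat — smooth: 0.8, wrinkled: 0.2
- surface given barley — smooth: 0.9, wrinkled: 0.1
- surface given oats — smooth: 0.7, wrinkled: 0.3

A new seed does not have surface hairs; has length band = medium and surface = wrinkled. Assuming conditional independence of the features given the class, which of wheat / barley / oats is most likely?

wheat: 0.35 × (1−0.2) × 0.5 × 0.2 = 0.028
barley: 0.1 × (1−0.7) × 0.15 × 0.1 = 0.00045
oats: 0.55 × (1−0.55) × 0.2 × 0.3 = 0.01485
Highest score → wheat.

wheat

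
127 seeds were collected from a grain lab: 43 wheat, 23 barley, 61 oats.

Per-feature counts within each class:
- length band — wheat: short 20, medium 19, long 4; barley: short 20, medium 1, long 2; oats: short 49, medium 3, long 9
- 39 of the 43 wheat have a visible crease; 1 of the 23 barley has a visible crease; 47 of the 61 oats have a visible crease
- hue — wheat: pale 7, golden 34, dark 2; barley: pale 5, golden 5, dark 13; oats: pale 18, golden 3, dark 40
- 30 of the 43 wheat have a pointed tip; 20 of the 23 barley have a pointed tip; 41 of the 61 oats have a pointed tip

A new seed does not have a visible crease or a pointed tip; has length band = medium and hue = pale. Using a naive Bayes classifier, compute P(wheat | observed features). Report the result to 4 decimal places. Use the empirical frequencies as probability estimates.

wheat: (43/127) × (19/43) × (4/43) × (7/43) × (13/43) ≈ 0.00068493
barley: (23/127) × (1/23) × (22/23) × (5/23) × (3/23) ≈ 0.000213563
oats: (61/127) × (3/61) × (14/61) × (18/61) × (20/61) ≈ 0.000524516
P(wheat | x) = 0.00068493 / 0.001423009 ≈ 0.4813

0.4813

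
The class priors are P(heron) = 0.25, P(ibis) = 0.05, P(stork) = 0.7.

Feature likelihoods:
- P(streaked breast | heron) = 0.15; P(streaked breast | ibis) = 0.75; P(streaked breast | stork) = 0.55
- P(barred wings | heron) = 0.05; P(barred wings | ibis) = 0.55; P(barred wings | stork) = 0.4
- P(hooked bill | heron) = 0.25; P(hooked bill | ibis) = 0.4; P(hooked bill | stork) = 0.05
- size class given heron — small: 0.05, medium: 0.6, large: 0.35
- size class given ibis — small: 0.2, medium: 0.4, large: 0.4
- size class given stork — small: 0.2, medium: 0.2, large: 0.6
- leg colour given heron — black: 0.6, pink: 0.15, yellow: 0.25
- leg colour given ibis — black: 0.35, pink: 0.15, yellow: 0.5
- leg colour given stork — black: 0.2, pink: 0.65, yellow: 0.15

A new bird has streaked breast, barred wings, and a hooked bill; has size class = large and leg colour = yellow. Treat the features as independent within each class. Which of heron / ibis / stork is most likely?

ibis

heron: 0.25 × 0.15 × 0.05 × 0.25 × 0.35 × 0.25 = 0.000041015625
ibis: 0.05 × 0.75 × 0.55 × 0.4 × 0.4 × 0.5 = 0.00165
stork: 0.7 × 0.55 × 0.4 × 0.05 × 0.6 × 0.15 = 0.000693
Highest score → ibis.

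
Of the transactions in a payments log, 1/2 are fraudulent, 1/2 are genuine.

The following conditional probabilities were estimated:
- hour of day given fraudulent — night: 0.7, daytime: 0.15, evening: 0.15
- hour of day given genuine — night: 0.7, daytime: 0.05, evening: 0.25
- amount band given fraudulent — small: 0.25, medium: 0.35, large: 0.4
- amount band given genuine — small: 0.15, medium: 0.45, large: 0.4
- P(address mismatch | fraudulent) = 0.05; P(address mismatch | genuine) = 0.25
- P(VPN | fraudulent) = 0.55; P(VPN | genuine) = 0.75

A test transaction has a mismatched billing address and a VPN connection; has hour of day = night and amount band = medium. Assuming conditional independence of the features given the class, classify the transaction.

genuine

fraudulent: 0.5 × 0.7 × 0.35 × 0.05 × 0.55 = 0.00336875
genuine: 0.5 × 0.7 × 0.45 × 0.25 × 0.75 = 0.02953125
Highest score → genuine.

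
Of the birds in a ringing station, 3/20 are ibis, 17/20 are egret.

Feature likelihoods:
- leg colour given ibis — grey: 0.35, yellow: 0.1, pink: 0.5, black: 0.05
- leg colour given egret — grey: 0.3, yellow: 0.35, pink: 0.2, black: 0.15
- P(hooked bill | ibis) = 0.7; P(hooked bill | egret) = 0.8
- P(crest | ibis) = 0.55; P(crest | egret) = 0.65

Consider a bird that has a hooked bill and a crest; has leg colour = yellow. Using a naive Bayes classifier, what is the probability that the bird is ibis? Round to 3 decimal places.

0.036

ibis: 0.15 × 0.1 × 0.7 × 0.55 = 0.005775
egret: 0.85 × 0.35 × 0.8 × 0.65 = 0.1547
P(ibis | x) = 0.005775 / 0.160475 ≈ 0.036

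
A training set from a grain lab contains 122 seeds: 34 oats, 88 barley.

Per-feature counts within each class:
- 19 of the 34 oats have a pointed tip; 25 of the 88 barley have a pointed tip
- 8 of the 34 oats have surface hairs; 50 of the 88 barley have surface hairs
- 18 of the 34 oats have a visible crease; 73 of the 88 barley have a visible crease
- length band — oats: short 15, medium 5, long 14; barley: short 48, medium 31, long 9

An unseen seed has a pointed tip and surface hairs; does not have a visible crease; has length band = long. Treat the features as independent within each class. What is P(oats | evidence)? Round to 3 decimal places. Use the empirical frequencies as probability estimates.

0.778

oats: (34/122) × (19/34) × (8/34) × (16/34) × (14/34) ≈ 0.0071006
barley: (88/122) × (25/88) × (50/88) × (15/88) × (9/88) ≈ 0.00202972
P(oats | x) = 0.0071006 / 0.00913032 ≈ 0.778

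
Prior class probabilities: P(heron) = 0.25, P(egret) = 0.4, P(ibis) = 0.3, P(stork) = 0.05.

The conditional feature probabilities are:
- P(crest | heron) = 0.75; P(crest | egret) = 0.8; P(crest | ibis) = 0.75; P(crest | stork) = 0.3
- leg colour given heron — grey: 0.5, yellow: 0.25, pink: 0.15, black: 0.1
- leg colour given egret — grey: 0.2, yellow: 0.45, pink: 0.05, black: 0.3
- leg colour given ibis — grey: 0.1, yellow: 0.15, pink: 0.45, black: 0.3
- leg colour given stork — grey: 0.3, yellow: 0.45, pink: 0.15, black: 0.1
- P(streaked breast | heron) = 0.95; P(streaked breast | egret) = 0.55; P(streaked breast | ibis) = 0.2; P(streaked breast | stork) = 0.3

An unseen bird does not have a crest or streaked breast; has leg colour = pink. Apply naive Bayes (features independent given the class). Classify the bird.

ibis

heron: 0.25 × (1−0.75) × 0.15 × (1−0.95) = 0.00046875
egret: 0.4 × (1−0.8) × 0.05 × (1−0.55) = 0.0018
ibis: 0.3 × (1−0.75) × 0.45 × (1−0.2) = 0.027
stork: 0.05 × (1−0.3) × 0.15 × (1−0.3) = 0.003675
Highest score → ibis.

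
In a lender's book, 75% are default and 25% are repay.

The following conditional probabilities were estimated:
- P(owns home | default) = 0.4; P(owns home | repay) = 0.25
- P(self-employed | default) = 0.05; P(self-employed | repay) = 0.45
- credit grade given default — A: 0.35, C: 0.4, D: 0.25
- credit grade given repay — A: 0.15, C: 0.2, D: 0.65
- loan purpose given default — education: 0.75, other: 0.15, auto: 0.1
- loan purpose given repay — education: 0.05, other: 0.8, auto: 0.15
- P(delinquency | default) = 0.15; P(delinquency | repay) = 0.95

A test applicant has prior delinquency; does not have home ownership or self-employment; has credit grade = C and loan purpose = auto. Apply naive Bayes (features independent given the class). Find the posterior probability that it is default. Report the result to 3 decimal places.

0.466

default: 0.75 × (1−0.4) × (1−0.05) × 0.4 × 0.1 × 0.15 = 0.002565
repay: 0.25 × (1−0.25) × (1−0.45) × 0.2 × 0.15 × 0.95 = 0.0029390625
P(default | x) = 0.002565 / 0.0055040625 ≈ 0.466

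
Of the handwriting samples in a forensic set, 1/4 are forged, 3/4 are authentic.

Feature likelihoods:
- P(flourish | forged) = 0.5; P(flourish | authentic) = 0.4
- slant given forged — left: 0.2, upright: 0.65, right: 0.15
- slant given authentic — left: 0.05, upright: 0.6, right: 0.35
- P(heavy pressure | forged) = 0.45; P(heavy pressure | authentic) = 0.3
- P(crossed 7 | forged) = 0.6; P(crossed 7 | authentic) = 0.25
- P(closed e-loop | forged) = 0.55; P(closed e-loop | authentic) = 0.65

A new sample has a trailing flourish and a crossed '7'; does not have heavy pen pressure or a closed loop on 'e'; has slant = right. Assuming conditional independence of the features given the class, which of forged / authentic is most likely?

authentic

forged: 0.25 × 0.5 × 0.15 × (1−0.45) × 0.6 × (1−0.55) = 0.002784375
authentic: 0.75 × 0.4 × 0.35 × (1−0.3) × 0.25 × (1−0.65) = 0.00643125
Highest score → authentic.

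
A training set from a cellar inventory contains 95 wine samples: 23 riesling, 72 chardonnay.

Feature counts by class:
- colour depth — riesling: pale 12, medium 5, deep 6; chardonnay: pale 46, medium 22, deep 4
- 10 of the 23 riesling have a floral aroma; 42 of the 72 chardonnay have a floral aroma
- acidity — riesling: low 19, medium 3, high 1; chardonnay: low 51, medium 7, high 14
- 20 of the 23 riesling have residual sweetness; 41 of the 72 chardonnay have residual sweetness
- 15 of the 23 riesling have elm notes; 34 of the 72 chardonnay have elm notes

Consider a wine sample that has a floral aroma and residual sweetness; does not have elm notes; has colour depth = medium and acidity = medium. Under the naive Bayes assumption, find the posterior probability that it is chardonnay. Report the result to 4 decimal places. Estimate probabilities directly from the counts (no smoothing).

riesling: (23/95) × (5/23) × (10/23) × (3/23) × (20/23) × (8/23) ≈ 0.000902768
chardonnay: (72/95) × (22/72) × (42/72) × (7/72) × (41/72) × (38/72) ≈ 0.00394715
P(chardonnay | x) = 0.00394715 / 0.004849918 ≈ 0.8139

0.8139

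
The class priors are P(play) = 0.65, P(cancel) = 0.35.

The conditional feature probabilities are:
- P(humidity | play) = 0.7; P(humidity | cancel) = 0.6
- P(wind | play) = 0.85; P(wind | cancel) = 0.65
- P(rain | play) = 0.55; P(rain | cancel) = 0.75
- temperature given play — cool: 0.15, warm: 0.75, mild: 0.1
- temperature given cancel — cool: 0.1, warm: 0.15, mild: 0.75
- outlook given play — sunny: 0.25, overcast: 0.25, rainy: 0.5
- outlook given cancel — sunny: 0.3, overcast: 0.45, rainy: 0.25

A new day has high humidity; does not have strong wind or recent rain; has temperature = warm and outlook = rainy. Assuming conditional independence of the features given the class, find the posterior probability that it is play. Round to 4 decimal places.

0.9435

play: 0.65 × 0.7 × (1−0.85) × (1−0.55) × 0.75 × 0.5 = 0.0115171875
cancel: 0.35 × 0.6 × (1−0.65) × (1−0.75) × 0.15 × 0.25 = 0.0006890625
P(play | x) = 0.0115171875 / 0.01220625 ≈ 0.9435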